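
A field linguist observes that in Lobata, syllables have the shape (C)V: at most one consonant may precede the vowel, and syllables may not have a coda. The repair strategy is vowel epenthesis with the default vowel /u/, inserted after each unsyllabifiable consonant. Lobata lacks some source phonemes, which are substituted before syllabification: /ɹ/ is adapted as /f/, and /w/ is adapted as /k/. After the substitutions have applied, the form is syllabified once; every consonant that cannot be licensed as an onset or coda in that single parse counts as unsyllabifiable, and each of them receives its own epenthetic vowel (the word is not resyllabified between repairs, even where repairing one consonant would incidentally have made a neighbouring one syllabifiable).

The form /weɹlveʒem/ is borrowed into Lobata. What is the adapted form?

Substitution: /w/ → /k/, /ɹ/ → /f/, giving /keflveʒem/.
Under (C)V, the unsyllabifiable consonants are /f/, /l/, /m/ (no codas are permitted; onsets are limited to one consonant).
Each unlicensed consonant becomes the onset of a new syllable: /f/ → /fu/, /l/ → /lu/, /m/ → /mu/.

kefuluveʒemu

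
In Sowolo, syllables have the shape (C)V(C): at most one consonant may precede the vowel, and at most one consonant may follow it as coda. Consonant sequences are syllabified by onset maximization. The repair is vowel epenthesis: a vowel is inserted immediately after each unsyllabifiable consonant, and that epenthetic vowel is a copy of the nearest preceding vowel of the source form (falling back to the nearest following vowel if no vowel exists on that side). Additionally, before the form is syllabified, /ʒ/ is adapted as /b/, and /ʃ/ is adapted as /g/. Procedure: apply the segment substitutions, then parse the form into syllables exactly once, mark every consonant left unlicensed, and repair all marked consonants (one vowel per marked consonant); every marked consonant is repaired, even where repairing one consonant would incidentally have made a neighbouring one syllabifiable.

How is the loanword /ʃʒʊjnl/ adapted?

gʊbʊjnʊlʊ

Substitution: /ʃ/ → /g/, /ʒ/ → /b/, giving /gbʊjnl/.
Syllabifying with onset maximization leaves /g/, /n/, /l/ stranded (at most one coda consonant is licensed; onsets are limited to one consonant).
Inserting the epenthetic vowel yields /g/ → /gʊ/, /n/ → /nʊ/, /l/ → /lʊ/.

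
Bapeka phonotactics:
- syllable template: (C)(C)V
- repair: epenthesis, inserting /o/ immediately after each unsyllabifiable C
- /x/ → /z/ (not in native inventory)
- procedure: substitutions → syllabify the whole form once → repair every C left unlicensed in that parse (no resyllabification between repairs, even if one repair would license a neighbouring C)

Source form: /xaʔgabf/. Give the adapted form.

Substitution: /x/ → /z/, giving /zaʔgabf/.
The consonants /b/, /f/ cannot be parsed into a legal (C)(C)V syllable (no codas are permitted; onsets may contain at most 2 consonants).
Each unlicensed consonant becomes the onset of a new syllable: /b/ → /bo/, /f/ → /fo/.

zaʔgabofo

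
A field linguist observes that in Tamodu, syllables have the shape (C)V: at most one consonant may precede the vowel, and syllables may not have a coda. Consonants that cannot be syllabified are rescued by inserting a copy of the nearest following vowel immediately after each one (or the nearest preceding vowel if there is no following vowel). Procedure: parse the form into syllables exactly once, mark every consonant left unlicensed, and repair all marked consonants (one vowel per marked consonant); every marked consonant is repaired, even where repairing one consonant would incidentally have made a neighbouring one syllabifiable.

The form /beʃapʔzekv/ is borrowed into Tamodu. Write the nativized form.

beʃapeʔezekeve

Syllabifying with onset maximization leaves /p/, /ʔ/, /k/, /v/ stranded (no codas are permitted; onsets are limited to one consonant).
Each unlicensed consonant becomes the onset of a new syllable: /p/ → /pe/, /ʔ/ → /ʔe/, /k/ → /ke/, /v/ → /ve/.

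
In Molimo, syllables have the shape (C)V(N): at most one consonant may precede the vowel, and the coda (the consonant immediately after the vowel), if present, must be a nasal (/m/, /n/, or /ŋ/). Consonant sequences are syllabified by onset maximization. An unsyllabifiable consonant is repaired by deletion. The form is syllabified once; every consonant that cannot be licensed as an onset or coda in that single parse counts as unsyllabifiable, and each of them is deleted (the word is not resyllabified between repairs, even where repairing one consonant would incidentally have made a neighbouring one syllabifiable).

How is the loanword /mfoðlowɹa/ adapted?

The consonants /m/, /ð/, /w/ cannot be parsed into a legal (C)V(N) syllable (only a nasal (/m/, /n/, or /ŋ/) is licensed in coda position; onsets are limited to one consonant).
Deletion applies to /m/, /ð/, /w/.

foloɹa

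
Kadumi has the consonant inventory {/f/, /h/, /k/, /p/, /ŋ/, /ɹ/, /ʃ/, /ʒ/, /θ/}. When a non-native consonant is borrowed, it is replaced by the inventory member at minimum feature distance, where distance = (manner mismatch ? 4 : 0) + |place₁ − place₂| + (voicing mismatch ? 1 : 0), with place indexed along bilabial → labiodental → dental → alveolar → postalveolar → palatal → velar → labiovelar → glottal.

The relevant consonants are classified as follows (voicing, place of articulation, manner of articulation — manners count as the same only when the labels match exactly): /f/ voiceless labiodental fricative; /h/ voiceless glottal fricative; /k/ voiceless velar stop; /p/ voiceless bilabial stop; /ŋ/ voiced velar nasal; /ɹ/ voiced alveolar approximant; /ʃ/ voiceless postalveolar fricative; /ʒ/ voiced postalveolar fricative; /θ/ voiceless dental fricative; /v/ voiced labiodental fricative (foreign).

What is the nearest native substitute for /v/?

/f/ is closest: same manner (fricative), place distance 0 (labiodental→labiodental), voicing differs (+1); total 1. Next closest is /θ/ at distance 2.

f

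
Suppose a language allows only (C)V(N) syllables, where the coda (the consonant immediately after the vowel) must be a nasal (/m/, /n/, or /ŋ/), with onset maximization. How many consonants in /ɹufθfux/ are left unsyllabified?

The consonants /f/, /θ/, /x/ cannot be parsed into a legal (C)V(N) syllable (only a nasal (/m/, /n/, or /ŋ/) is licensed in coda position; onsets are limited to one consonant).

3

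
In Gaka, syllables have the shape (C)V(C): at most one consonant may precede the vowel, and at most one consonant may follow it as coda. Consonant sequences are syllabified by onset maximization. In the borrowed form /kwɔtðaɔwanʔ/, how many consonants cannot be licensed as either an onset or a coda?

The consonants /k/, /ʔ/ cannot be parsed into a legal (C)V(C) syllable (at most one coda consonant is licensed; onsets are limited to one consonant).

2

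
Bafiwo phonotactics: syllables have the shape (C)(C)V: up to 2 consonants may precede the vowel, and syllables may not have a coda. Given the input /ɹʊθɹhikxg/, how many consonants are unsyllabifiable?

Syllabifying with onset maximization leaves /θ/, /k/, /x/, /g/ stranded (no codas are permitted; onsets may contain at most 2 consonants).

4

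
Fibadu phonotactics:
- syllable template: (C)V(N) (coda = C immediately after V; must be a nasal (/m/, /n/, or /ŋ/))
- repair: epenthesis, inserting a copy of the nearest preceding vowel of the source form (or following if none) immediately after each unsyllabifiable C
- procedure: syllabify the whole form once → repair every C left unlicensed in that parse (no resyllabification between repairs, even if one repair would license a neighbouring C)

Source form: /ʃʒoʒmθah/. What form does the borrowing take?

Under (C)V(N), the unsyllabifiable consonants are /ʃ/, /ʒ/, /m/, /h/ (only a nasal (/m/, /n/, or /ŋ/) is licensed in coda position; onsets are limited to one consonant).
Epenthesis after each stranded consonant: /ʃ/ → /ʃo/, /ʒ/ → /ʒo/, /m/ → /mo/, /h/ → /ha/.

ʃoʒoʒomoθaha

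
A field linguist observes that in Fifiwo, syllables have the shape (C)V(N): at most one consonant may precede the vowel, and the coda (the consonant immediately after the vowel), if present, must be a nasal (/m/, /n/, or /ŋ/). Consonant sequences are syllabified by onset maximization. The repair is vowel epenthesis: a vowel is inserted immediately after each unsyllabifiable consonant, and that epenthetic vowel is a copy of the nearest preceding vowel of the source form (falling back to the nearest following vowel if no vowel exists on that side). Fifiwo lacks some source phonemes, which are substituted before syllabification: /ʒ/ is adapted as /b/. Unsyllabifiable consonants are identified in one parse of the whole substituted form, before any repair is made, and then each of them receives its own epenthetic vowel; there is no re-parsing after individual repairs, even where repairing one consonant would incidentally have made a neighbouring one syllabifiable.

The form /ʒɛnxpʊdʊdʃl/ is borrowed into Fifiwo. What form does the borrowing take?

bɛnxɛpʊdʊdʊʃʊlʊ

Substitution: /ʒ/ → /b/, giving /bɛnxpʊdʊdʃl/.
The consonants /x/, /d/, /ʃ/, /l/ cannot be parsed into a legal (C)V(N) syllable (only a nasal (/m/, /n/, or /ŋ/) is licensed in coda position; onsets are limited to one consonant).
Inserting the epenthetic vowel yields /x/ → /xɛ/, /d/ → /dʊ/, /ʃ/ → /ʃʊ/, /l/ → /lʊ/.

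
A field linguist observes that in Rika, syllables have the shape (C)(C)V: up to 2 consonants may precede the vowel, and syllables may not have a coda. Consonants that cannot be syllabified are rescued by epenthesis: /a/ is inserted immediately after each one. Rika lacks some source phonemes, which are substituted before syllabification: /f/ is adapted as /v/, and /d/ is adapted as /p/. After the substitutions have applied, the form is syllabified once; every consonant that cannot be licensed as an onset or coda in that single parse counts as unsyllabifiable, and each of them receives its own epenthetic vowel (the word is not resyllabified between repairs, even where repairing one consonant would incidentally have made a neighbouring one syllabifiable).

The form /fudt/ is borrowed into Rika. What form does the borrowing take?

vupata

Substitution: /f/ → /v/, /d/ → /p/, giving /vupt/.
The consonants /p/, /t/ cannot be parsed into a legal (C)(C)V syllable (no codas are permitted; onsets may contain at most 2 consonants).
Inserting the epenthetic vowel yields /p/ → /pa/, /t/ → /ta/.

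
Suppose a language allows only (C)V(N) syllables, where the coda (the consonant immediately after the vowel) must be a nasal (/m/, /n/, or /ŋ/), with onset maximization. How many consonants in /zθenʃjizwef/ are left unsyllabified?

4

The consonants /z/, /ʃ/, /z/, /f/ cannot be parsed into a legal (C)V(N) syllable (only a nasal (/m/, /n/, or /ŋ/) is licensed in coda position; onsets are limited to one consonant).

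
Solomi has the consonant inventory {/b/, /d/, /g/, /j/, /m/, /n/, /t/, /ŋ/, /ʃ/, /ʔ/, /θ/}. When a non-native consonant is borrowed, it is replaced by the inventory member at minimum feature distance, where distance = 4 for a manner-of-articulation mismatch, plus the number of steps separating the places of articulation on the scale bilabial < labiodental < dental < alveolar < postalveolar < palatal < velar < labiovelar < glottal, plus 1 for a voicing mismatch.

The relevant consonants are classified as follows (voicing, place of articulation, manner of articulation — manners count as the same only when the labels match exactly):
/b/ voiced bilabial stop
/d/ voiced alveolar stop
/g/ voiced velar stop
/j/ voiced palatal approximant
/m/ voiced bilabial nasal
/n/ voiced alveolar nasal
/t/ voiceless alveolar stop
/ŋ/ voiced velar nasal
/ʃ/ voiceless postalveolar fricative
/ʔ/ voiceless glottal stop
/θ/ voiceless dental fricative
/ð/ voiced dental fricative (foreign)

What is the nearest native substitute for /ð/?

/θ/ is closest: same manner (fricative), place distance 0 (dental→dental), voicing differs (+1); total 1. Next closest is /ʃ/ at distance 3.

θ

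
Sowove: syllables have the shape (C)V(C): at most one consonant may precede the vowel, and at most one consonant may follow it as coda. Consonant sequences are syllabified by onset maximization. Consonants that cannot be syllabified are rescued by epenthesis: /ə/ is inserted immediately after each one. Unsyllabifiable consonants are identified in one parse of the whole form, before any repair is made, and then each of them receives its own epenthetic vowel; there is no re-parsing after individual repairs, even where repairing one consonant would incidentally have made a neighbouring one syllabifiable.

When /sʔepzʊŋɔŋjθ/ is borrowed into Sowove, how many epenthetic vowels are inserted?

The unsyllabifiable consonants are /s/, /j/, /θ/; each receives one epenthetic vowel.

3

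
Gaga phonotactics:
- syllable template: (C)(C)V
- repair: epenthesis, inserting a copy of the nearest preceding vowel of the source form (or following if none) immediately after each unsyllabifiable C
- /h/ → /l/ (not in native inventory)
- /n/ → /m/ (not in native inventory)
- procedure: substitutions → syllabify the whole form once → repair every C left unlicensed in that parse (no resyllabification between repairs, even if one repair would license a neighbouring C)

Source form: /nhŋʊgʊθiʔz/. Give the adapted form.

Substitution: /n/ → /m/, /h/ → /l/, giving /mlŋʊgʊθiʔz/.
Under (C)(C)V, the unsyllabifiable consonants are /m/, /ʔ/, /z/ (no codas are permitted; onsets may contain at most 2 consonants).
Inserting the epenthetic vowel yields /m/ → /mʊ/, /ʔ/ → /ʔi/, /z/ → /zi/.

mʊlŋʊgʊθiʔizi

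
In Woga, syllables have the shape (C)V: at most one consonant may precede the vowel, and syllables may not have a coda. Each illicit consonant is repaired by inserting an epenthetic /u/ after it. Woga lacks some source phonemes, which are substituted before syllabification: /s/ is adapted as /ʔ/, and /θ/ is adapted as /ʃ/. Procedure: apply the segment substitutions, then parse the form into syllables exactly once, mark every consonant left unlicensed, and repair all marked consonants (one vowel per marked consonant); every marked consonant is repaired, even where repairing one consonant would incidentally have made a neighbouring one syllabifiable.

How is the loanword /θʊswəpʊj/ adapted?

ʃʊʔuwəpʊju

Substitution: /θ/ → /ʃ/, /s/ → /ʔ/, giving /ʃʊʔwəpʊj/.
Under (C)V, the unsyllabifiable consonants are /ʔ/, /j/ (no codas are permitted; onsets are limited to one consonant).
Inserting the epenthetic vowel yields /ʔ/ → /ʔu/, /j/ → /ju/.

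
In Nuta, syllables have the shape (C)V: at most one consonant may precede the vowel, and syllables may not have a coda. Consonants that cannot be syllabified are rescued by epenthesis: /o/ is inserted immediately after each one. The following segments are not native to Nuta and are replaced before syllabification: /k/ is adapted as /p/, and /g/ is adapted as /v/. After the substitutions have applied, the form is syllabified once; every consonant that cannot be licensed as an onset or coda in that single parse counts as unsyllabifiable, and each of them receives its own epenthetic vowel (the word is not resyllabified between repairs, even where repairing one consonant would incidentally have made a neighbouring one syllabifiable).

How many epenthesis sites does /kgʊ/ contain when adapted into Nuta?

1

After substitution the input is /pvʊ/.
The unsyllabifiable consonants are /p/; each receives one epenthetic vowel.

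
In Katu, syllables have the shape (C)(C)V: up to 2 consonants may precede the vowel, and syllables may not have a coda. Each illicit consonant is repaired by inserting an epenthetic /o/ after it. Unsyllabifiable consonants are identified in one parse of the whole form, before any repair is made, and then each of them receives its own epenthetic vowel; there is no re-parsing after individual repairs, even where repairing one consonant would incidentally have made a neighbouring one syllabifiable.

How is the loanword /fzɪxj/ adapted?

fzɪxojo

Syllabifying with onset maximization leaves /x/, /j/ stranded (no codas are permitted; onsets may contain at most 2 consonants).
Epenthesis after each stranded consonant: /x/ → /xo/, /j/ → /jo/.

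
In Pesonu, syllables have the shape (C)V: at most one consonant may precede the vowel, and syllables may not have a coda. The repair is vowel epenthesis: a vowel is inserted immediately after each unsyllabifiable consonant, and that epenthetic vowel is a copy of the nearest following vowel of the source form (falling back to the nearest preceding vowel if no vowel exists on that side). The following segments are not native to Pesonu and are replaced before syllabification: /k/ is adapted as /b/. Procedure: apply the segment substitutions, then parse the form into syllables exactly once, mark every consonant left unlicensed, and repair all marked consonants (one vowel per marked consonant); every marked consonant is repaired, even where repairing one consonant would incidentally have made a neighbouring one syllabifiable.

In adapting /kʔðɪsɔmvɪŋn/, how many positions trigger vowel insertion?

5

After substitution the input is /bʔðɪsɔmvɪŋn/.
The unsyllabifiable consonants are /b/, /ʔ/, /m/, /ŋ/, /n/; each receives one epenthetic vowel.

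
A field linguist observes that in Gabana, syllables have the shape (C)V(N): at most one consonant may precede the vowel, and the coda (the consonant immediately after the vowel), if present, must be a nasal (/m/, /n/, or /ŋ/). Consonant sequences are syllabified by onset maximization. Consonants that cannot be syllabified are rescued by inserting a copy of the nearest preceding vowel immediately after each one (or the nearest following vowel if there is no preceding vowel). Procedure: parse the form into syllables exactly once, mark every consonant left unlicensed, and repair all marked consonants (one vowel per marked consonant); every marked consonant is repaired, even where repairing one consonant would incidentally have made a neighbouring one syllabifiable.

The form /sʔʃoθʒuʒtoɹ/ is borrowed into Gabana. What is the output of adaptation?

soʔoʃoθoʒuʒutoɹo

Syllabifying with onset maximization leaves /s/, /ʔ/, /θ/, /ʒ/, /ɹ/ stranded (only a nasal (/m/, /n/, or /ŋ/) is licensed in coda position; onsets are limited to one consonant).
Epenthesis after each stranded consonant: /s/ → /so/, /ʔ/ → /ʔo/, /θ/ → /θo/, /ʒ/ → /ʒu/, /ɹ/ → /ɹo/.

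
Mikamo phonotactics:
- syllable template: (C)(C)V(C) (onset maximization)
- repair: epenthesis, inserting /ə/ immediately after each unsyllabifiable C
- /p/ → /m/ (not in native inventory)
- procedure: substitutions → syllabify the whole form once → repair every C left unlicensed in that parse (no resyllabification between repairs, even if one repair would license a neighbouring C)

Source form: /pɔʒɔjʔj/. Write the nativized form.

Substitution: /p/ → /m/, giving /mɔʒɔjʔj/.
Under (C)(C)V(C), the unsyllabifiable consonants are /ʔ/, /j/ (at most one coda consonant is licensed; onsets may contain at most 2 consonants).
Epenthesis after each stranded consonant: /ʔ/ → /ʔə/, /j/ → /jə/.

mɔʒɔjʔəjə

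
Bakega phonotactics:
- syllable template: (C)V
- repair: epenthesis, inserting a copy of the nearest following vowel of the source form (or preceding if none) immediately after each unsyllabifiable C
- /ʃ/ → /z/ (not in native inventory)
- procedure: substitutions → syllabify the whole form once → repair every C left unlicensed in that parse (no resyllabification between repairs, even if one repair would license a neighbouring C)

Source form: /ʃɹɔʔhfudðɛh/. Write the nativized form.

zɔɹɔʔuhufudɛðɛhɛ

Substitution: /ʃ/ → /z/, giving /zɹɔʔhfudðɛh/.
The consonants /z/, /ʔ/, /h/, /d/, /h/ cannot be parsed into a legal (C)V syllable (no codas are permitted; onsets are limited to one consonant).
Epenthesis after each stranded consonant: /z/ → /zɔ/, /ʔ/ → /ʔu/, /h/ → /hu/, /d/ → /dɛ/, /h/ → /hɛ/.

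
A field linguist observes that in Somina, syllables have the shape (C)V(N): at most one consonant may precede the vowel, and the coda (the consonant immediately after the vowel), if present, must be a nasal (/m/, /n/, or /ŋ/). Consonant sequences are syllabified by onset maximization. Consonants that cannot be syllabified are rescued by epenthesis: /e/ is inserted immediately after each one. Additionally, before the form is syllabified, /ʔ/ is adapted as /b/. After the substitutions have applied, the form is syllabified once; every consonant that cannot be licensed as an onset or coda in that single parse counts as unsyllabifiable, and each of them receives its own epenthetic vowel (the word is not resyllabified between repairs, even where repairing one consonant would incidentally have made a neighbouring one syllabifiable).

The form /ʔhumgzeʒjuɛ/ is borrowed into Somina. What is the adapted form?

Substitution: /ʔ/ → /b/, giving /bhumgzeʒjuɛ/.
The consonants /b/, /g/, /ʒ/ cannot be parsed into a legal (C)V(N) syllable (only a nasal (/m/, /n/, or /ŋ/) is licensed in coda position; onsets are limited to one consonant).
Inserting the epenthetic vowel yields /b/ → /be/, /g/ → /ge/, /ʒ/ → /ʒe/.

behumgezeʒejuɛ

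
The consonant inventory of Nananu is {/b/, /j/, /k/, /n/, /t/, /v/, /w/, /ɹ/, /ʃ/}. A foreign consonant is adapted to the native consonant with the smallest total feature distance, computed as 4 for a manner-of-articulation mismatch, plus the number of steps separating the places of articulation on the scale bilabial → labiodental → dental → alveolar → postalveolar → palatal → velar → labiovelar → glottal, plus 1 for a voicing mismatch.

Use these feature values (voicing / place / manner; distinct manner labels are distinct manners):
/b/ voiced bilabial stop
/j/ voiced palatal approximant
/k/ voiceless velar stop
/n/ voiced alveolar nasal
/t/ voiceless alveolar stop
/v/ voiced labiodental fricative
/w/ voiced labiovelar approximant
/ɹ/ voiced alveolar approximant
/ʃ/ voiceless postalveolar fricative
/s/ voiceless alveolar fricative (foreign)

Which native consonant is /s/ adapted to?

/ʃ/ is closest: same manner (fricative), place distance 1 (alveolar→postalveolar), same voicing; total 1. Next closest is /v/ at distance 3.

ʃ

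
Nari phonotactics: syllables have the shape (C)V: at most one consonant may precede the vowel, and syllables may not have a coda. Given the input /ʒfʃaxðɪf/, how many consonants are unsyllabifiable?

4

Syllabifying with onset maximization leaves /ʒ/, /f/, /x/, /f/ stranded (no codas are permitted; onsets are limited to one consonant).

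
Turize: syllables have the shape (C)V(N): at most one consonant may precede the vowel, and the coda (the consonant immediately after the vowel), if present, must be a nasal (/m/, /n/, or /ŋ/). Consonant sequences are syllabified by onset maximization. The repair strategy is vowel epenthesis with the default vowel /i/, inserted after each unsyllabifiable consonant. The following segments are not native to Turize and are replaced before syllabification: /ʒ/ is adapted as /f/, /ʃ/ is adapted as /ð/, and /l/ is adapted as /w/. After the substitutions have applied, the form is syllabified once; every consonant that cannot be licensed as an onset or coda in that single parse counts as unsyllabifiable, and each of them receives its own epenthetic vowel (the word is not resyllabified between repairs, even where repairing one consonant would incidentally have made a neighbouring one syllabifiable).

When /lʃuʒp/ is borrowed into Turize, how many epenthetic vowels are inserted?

After substitution the input is /wðufp/.
The unsyllabifiable consonants are /w/, /f/, /p/; each receives one epenthetic vowel.

3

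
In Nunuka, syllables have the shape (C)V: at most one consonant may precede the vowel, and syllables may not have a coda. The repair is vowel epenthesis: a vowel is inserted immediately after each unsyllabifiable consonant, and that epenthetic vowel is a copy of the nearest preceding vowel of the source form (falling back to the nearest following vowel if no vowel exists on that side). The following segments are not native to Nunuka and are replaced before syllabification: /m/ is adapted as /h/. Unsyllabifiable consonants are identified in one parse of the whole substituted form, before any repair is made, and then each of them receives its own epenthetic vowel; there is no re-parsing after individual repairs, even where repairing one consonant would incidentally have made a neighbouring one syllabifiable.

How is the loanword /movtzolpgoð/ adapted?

Substitution: /m/ → /h/, giving /hovtzolpgoð/.
The consonants /v/, /t/, /l/, /p/, /ð/ cannot be parsed into a legal (C)V syllable (no codas are permitted; onsets are limited to one consonant).
Epenthesis after each stranded consonant: /v/ → /vo/, /t/ → /to/, /l/ → /lo/, /p/ → /po/, /ð/ → /ðo/.

hovotozolopogoðo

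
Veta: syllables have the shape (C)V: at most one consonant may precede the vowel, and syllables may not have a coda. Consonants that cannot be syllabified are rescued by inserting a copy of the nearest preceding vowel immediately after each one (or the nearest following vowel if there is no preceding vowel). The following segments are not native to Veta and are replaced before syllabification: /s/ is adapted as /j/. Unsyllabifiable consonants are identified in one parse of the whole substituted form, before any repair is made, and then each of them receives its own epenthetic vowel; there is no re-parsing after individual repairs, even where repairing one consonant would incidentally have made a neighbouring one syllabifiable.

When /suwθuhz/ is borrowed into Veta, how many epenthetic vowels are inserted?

After substitution the input is /juwθuhz/.
The unsyllabifiable consonants are /w/, /h/, /z/; each receives one epenthetic vowel.

3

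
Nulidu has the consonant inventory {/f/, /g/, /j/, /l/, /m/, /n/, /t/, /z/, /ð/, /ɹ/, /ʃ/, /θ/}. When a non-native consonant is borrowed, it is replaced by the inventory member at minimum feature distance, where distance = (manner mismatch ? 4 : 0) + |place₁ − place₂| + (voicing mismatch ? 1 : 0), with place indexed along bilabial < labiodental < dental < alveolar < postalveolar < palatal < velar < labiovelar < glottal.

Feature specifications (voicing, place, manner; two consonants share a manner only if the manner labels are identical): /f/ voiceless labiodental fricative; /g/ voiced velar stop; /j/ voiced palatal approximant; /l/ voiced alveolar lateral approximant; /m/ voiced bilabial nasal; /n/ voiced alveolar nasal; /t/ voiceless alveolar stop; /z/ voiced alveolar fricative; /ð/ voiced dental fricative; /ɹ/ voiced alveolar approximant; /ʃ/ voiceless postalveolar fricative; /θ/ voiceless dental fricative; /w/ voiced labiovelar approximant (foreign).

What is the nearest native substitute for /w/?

j

/j/ is closest: same manner (approximant), place distance 2 (labiovelar→palatal), same voicing; total 2. Next closest is /ɹ/ at distance 4.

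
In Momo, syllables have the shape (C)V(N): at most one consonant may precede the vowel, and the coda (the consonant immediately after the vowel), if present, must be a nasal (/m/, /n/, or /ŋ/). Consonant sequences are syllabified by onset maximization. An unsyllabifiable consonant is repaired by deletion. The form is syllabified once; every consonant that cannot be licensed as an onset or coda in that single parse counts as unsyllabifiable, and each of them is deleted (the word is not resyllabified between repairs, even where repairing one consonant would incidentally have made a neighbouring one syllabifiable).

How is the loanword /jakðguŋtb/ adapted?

Syllabifying with onset maximization leaves /k/, /ð/, /t/, /b/ stranded (only a nasal (/m/, /n/, or /ŋ/) is licensed in coda position; onsets are limited to one consonant).
Deleting the stranded consonants removes /k/, /ð/, /t/, /b/.

jaguŋ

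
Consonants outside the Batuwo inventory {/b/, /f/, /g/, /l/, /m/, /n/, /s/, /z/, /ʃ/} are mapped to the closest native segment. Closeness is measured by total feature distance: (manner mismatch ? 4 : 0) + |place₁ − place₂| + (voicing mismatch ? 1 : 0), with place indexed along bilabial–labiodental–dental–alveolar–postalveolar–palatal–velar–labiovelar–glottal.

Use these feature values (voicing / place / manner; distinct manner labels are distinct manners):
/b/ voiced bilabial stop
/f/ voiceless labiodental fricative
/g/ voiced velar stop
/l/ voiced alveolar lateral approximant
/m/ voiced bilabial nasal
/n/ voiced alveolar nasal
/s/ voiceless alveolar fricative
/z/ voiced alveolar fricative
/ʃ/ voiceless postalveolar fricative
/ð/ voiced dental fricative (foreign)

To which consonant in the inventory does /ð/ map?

z

/z/ is closest: same manner (fricative), place distance 1 (dental→alveolar), same voicing; total 1. Next closest is /f/ at distance 2.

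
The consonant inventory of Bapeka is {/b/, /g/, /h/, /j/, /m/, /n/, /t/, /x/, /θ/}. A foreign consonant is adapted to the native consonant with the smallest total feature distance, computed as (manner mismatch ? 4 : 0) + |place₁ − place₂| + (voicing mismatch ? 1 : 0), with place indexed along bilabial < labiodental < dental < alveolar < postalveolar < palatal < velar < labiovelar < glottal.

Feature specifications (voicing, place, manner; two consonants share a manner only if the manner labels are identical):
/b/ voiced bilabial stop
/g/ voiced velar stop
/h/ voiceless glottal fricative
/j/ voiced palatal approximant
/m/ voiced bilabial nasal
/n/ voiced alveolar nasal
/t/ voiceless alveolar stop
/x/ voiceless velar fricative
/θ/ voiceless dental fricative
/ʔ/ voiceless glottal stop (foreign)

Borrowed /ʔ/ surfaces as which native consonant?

g

/g/ is closest: same manner (stop), place distance 2 (glottal→velar), voicing differs (+1); total 3. Next closest is /h/ at distance 4.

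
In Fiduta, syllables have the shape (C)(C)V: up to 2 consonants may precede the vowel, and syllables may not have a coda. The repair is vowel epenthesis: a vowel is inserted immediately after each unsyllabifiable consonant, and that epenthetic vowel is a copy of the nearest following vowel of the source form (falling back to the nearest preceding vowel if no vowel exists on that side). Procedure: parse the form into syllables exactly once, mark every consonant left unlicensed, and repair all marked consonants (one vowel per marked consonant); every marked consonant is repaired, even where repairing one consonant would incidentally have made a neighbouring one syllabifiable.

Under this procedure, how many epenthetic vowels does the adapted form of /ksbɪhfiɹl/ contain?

The unsyllabifiable consonants are /k/, /ɹ/, /l/; each receives one epenthetic vowel.

3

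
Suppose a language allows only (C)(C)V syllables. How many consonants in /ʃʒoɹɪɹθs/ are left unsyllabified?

3

Under (C)(C)V, the unsyllabifiable consonants are /ɹ/, /θ/, /s/ (no codas are permitted; onsets may contain at most 2 consonants).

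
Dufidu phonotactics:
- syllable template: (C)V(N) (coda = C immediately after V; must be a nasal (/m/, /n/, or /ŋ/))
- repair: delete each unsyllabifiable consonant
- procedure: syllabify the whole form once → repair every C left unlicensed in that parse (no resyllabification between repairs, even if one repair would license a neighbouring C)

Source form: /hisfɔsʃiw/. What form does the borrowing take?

The consonants /s/, /s/, /w/ cannot be parsed into a legal (C)V(N) syllable (only a nasal (/m/, /n/, or /ŋ/) is licensed in coda position; onsets are limited to one consonant).
Deleting the stranded consonants removes /s/, /s/, /w/.

hifɔʃi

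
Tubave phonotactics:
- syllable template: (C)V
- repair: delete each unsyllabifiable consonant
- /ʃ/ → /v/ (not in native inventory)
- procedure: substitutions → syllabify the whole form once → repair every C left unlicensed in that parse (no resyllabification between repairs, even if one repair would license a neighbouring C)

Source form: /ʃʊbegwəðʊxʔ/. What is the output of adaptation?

vʊbewəðʊ

Substitution: /ʃ/ → /v/, giving /vʊbegwəðʊxʔ/.
Syllabifying with onset maximization leaves /g/, /x/, /ʔ/ stranded (no codas are permitted; onsets are limited to one consonant).
Deletion applies to /g/, /x/, /ʔ/.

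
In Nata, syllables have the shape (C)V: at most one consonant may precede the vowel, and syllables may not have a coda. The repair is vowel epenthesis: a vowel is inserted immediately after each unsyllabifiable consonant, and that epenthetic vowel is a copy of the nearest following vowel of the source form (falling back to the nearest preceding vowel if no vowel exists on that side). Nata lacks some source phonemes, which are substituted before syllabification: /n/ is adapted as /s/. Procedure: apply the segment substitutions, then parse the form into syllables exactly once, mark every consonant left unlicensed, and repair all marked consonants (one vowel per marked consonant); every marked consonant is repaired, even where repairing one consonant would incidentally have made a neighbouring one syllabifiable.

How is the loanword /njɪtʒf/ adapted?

Substitution: /n/ → /s/, giving /sjɪtʒf/.
Syllabifying with onset maximization leaves /s/, /t/, /ʒ/, /f/ stranded (no codas are permitted; onsets are limited to one consonant).
Epenthesis after each stranded consonant: /s/ → /sɪ/, /t/ → /tɪ/, /ʒ/ → /ʒɪ/, /f/ → /fɪ/.

sɪjɪtɪʒɪfɪ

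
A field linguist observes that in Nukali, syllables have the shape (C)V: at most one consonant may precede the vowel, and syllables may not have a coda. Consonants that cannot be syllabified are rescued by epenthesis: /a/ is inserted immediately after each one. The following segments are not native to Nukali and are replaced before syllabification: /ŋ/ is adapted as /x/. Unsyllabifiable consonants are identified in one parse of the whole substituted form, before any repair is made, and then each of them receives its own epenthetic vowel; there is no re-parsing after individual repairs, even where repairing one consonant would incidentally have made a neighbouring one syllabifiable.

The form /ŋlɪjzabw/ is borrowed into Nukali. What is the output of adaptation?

Substitution: /ŋ/ → /x/, giving /xlɪjzabw/.
Under (C)V, the unsyllabifiable consonants are /x/, /j/, /b/, /w/ (no codas are permitted; onsets are limited to one consonant).
Each unlicensed consonant becomes the onset of a new syllable: /x/ → /xa/, /j/ → /ja/, /b/ → /ba/, /w/ → /wa/.

xalɪjazabawa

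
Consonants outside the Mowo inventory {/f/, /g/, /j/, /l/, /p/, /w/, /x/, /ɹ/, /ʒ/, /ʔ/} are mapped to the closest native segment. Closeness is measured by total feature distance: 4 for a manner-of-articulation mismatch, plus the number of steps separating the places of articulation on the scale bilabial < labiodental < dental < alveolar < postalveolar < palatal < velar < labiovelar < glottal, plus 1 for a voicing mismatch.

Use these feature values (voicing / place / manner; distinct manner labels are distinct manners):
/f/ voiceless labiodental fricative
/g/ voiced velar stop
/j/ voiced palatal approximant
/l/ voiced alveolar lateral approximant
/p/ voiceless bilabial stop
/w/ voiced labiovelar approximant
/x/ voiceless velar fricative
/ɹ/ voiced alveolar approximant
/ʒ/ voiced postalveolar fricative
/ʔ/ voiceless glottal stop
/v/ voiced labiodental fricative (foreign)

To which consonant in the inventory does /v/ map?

/f/ is closest: same manner (fricative), place distance 0 (labiodental→labiodental), voicing differs (+1); total 1. Next closest is /ʒ/ at distance 3.

f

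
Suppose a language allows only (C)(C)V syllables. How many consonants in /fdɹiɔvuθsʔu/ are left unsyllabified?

2

The consonants /f/, /θ/ cannot be parsed into a legal (C)(C)V syllable (no codas are permitted; onsets may contain at most 2 consonants).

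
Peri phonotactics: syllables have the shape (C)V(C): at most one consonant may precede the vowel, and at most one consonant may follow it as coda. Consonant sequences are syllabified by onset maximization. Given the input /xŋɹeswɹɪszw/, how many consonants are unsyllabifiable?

5

Under (C)V(C), the unsyllabifiable consonants are /x/, /ŋ/, /w/, /z/, /w/ (at most one coda consonant is licensed; onsets are limited to one consonant).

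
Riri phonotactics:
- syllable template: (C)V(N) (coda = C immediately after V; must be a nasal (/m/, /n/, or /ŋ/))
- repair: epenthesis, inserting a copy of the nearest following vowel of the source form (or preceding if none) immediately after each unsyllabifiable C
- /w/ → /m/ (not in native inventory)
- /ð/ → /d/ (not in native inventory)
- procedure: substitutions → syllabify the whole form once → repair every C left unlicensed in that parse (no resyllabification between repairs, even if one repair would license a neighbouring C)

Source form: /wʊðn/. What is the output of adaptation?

mʊdʊnʊ

Substitution: /w/ → /m/, /ð/ → /d/, giving /mʊdn/.
The consonants /d/, /n/ cannot be parsed into a legal (C)V(N) syllable (only a nasal (/m/, /n/, or /ŋ/) is licensed in coda position; onsets are limited to one consonant).
Each unlicensed consonant becomes the onset of a new syllable: /d/ → /dʊ/, /n/ → /nʊ/.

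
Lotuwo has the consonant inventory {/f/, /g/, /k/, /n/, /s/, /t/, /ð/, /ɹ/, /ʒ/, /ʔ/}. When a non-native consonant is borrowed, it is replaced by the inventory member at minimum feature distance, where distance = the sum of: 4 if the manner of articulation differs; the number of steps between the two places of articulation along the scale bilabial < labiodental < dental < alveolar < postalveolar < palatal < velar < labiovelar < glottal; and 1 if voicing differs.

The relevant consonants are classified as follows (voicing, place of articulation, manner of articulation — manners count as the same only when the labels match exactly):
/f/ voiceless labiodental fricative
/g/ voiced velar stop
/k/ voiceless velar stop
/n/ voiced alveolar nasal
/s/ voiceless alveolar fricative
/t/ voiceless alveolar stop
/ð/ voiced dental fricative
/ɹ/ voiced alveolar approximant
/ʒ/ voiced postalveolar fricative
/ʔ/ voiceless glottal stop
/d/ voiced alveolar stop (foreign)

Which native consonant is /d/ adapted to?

t

/t/ is closest: same manner (stop), place distance 0 (alveolar→alveolar), voicing differs (+1); total 1. Next closest is /g/ at distance 3.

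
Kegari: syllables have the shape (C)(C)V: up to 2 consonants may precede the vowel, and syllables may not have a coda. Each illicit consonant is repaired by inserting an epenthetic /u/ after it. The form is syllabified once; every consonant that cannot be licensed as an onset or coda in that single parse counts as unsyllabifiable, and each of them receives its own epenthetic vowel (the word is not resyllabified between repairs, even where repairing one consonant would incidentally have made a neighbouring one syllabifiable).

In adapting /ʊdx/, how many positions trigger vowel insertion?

The unsyllabifiable consonants are /d/, /x/; each receives one epenthetic vowel.

2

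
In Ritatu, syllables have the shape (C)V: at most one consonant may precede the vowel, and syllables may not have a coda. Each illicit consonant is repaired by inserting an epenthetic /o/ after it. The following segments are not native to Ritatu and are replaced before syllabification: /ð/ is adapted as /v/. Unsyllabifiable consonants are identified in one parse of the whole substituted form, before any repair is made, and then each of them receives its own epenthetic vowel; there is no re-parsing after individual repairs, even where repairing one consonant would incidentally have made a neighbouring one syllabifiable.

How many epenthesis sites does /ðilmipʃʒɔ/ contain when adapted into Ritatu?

3

After substitution the input is /vilmipʃʒɔ/.
The unsyllabifiable consonants are /l/, /p/, /ʃ/; each receives one epenthetic vowel.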